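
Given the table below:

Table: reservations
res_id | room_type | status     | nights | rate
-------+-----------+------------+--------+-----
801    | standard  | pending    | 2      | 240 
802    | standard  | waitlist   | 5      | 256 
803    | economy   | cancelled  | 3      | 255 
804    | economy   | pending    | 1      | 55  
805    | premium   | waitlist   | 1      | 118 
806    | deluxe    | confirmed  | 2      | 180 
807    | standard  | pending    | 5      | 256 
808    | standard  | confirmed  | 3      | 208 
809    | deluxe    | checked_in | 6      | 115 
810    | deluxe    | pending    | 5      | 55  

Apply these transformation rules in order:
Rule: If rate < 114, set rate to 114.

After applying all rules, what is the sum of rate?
1856

Step 1: 2 records have rate < 114
Step 2: These records originally summed to 110
Step 3: After setting to minimum: 2 × 114 = 228
Step 4: Unaffected records sum: 1628
Step 5: Final sum = 228 + 1628 = 1856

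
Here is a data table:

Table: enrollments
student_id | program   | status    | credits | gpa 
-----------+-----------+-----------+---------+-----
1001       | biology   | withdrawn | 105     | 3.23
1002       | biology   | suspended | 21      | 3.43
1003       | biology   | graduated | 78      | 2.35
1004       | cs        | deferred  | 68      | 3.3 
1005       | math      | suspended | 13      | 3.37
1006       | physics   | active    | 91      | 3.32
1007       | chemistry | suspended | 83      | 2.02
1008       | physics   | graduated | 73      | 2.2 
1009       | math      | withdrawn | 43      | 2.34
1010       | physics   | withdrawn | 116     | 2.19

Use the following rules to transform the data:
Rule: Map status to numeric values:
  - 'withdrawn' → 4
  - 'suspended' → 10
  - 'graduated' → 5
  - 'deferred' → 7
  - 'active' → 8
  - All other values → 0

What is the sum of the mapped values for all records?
67

Step 1: Apply mapping to each record
Step 2: Count by status:
  'withdrawn': 3 records × 4 = 12
  'suspended': 3 records × 10 = 30
  'graduated': 2 records × 5 = 10
  'deferred': 1 records × 7 = 7
  'active': 1 records × 8 = 8
Step 3: Sum all mapped values = 67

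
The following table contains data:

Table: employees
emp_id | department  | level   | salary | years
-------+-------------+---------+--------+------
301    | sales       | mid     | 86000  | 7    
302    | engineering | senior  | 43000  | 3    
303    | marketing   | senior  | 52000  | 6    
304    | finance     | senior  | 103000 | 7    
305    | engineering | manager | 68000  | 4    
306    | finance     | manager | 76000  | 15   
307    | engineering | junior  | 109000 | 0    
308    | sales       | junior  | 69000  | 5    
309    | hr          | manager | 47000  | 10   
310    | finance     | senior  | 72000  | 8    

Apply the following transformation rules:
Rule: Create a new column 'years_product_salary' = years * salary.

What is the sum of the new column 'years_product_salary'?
4567000

Step 1: For each record, compute years * salary
Example calculations:
  7 * 86000 = 602000
  3 * 43000 = 129000
  6 * 52000 = 312000
  ...
Step 2: Sum all derived values
Step 3: Total = 4567000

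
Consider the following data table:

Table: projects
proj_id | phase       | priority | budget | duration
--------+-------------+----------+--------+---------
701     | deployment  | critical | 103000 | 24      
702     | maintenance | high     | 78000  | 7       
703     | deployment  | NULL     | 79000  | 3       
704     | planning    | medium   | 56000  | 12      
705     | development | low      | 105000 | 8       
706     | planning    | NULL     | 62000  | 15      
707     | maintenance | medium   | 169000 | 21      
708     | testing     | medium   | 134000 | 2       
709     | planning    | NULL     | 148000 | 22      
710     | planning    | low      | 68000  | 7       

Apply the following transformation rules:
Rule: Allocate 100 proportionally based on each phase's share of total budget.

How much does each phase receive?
deployment: 18.16, development: 10.48, maintenance: 24.65, planning: 33.33, testing: 13.37

Step 1: Calculate total budget = 1002000
Step 2: Calculate each phase's proportion:
  deployment: 182000/1002000 = 18.16% → 18.16
  development: 105000/1002000 = 10.48% → 10.48
  maintenance: 247000/1002000 = 24.65% → 24.65
  planning: 334000/1002000 = 33.33% → 33.33
  testing: 134000/1002000 = 13.37% → 13.37
Step 3: Verify: sum of allocations ≈ 100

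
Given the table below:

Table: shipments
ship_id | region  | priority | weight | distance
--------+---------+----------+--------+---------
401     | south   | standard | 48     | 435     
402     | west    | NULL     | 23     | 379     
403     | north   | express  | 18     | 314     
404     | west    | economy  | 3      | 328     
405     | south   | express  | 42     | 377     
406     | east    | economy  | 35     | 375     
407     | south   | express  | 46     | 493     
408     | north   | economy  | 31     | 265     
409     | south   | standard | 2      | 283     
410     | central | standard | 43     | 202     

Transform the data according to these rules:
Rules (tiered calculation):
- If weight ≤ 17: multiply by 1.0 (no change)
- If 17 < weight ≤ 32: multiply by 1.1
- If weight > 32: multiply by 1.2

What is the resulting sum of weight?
341.0

Step 1: Tier 1 (weight ≤ 17): 2 records, sum = 5 × 1.0 = 5.0
Step 2: Tier 2 (17 < weight ≤ 32): 3 records, sum = 72 × 1.1 = 79.2
Step 3: Tier 3 (weight > 32): 5 records, sum = 214 × 1.2 = 256.8
Step 4: Final sum = 5.0 + 79.2 + 256.8 = 341.0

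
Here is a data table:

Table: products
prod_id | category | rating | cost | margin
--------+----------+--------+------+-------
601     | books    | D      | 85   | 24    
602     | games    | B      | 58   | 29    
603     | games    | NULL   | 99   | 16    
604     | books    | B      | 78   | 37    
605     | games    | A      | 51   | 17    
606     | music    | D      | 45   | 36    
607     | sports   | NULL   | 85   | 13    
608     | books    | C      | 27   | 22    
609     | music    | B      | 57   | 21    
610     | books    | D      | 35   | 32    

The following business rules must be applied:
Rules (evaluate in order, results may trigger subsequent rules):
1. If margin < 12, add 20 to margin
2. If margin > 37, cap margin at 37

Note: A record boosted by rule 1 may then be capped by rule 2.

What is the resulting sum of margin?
247

Step 1: Apply rule 1 to records with margin < 12
  - 0 records get bonus of 20
  - Of these, 0 records then exceed 37 and get capped
Step 2: Apply rule 2 to records with margin > 37
  - 0 records (original) are capped
Step 3: Calculate final sum = 247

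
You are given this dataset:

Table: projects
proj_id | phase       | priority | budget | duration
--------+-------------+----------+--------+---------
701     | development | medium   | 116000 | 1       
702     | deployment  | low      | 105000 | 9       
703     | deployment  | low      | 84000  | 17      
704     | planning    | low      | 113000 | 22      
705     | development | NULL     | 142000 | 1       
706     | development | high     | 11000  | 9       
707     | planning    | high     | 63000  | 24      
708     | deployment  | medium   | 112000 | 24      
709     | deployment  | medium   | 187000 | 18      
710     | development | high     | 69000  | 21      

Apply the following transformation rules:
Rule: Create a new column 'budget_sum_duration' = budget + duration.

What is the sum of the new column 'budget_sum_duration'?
1002146

Step 1: For each record, compute budget + duration
Example calculations:
  116000 + 1 = 116001
  105000 + 9 = 105009
  84000 + 17 = 84017
  ...
Step 2: Sum all derived values
Step 3: Total = 1002146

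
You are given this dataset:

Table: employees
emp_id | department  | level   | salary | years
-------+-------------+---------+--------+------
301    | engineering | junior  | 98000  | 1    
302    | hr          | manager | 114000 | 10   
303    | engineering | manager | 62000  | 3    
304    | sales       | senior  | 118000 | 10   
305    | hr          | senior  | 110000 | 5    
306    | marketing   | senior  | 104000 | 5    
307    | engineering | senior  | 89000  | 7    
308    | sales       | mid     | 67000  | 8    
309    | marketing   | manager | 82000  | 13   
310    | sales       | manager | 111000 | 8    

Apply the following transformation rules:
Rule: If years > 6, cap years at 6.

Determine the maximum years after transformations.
6

Step 1: Original maximum years = 13
Step 2: Apply cap at 6
Step 3: 6 records had years > 6 and were capped
Step 4: Maximum after transformation = 6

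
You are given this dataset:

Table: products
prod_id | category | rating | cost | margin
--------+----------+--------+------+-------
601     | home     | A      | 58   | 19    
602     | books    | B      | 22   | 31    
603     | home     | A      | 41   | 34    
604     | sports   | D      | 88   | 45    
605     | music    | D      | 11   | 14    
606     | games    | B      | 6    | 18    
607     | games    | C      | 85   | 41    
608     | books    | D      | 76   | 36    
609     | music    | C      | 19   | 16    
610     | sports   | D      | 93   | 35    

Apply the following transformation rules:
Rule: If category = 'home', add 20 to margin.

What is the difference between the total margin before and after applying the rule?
40

Step 1: Original sum of margin = 289
Step 2: 2 records have category = 'home'
Step 3: Each affected record changes by 20
Step 4: Total change = 2 × 20 = 40
Step 5: New sum = 289 + 40 = 329
Step 6: Difference = |329 - 289| = 40
        (Sum increased by 40)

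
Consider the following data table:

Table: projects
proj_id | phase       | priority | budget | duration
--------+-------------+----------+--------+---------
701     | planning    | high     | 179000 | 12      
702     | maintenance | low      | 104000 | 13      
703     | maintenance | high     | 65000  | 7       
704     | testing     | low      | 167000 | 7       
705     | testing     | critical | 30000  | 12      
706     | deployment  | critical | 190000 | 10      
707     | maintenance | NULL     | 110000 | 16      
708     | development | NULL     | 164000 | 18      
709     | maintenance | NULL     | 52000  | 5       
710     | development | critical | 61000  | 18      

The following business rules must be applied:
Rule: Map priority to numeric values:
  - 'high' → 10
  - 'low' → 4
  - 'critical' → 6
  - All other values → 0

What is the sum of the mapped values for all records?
46

Step 1: Apply mapping to each record
Step 2: Count by status:
  'high': 2 records × 10 = 20
  'low': 2 records × 4 = 8
  'critical': 3 records × 6 = 18
Step 3: Sum all mapped values = 46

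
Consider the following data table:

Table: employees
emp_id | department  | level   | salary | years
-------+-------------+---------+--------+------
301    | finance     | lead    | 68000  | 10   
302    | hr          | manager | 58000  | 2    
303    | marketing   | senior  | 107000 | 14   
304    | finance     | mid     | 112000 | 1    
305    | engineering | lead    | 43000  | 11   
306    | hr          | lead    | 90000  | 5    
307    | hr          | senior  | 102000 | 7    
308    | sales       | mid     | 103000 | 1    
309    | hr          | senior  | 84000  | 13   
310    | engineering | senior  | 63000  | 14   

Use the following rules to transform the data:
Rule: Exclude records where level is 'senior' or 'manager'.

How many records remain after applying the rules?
5

Step 1: Count records to exclude
  - 4 (senior) + 1 (manager) = 5 records
Step 2: Total records: 10
Step 3: Remaining = 10 - 5 = 5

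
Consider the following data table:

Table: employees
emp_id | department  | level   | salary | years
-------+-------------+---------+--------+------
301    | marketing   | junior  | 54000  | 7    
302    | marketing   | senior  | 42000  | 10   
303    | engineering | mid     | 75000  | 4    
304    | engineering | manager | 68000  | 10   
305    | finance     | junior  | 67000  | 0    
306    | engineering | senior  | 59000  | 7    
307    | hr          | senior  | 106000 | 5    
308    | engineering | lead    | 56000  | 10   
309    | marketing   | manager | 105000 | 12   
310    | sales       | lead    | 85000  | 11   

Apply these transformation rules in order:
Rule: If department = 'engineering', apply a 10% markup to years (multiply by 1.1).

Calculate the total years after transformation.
79.1

Step 1: Records with department = 'engineering' have total years = 31
Step 2: Apply multiplier: 31 × 1.1 = 34.1
Step 3: Other records total: 45
Step 4: Final sum = 34.1 + 45 = 79.1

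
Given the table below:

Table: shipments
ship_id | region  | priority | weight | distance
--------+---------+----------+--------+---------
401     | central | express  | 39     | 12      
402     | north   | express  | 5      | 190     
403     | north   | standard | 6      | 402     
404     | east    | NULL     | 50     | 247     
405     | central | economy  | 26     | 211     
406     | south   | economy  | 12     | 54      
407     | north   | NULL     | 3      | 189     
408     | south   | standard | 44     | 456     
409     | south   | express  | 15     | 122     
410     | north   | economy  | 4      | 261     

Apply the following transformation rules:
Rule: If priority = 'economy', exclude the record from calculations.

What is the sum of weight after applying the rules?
162

Step 1: Identify records where priority = 'economy'
Step 2: The excluded records sum to 42
Step 3: Original total weight = 204
Step 4: Remaining total = 204 - 42 = 162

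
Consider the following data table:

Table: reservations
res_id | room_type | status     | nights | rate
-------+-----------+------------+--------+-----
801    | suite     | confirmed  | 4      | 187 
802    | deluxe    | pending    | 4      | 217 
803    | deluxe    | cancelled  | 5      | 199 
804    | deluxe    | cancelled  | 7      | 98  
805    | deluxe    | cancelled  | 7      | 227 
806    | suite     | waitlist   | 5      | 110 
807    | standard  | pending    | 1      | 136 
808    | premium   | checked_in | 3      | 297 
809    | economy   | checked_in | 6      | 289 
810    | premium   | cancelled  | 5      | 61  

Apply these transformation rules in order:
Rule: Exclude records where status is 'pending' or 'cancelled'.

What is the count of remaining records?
4

Step 1: Count records to exclude
  - 2 (pending) + 4 (cancelled) = 6 records
Step 2: Total records: 10
Step 3: Remaining = 10 - 6 = 4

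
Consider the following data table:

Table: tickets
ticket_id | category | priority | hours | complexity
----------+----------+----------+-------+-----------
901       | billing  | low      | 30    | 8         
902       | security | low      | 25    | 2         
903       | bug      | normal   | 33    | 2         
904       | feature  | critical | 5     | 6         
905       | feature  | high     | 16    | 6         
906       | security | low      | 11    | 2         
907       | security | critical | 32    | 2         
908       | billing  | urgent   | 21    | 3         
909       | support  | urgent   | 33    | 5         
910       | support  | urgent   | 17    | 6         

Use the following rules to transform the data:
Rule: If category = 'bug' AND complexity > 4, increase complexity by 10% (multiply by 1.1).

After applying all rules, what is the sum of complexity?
42

Step 1: Find records where category = 'bug' AND complexity > 4
Step 2: 0 records match, summing to 0
Step 3: After multiplier: 0 × 1.1 = 0.0
Step 4: Unaffected records sum: 42
Step 5: Final sum = 0.0 + 42 = 42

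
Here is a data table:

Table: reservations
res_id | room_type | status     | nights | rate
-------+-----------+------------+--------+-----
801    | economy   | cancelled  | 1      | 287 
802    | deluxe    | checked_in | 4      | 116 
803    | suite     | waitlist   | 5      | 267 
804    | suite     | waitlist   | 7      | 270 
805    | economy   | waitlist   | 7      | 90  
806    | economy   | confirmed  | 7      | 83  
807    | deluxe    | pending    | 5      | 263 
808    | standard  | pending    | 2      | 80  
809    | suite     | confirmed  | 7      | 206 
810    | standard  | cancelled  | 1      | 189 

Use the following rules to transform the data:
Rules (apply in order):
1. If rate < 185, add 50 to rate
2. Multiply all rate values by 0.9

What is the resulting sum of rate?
1845.9

Step 1: Apply Rule 1 - Add 50 to records with rate < 185
  - 4 records affected: 369 + (4 × 50) = 569
  - Unaffected records: 1482
  - Sum after Rule 1: 2051
Step 2: Apply Rule 2 - Multiply all by 0.9
  - 2051 × 0.9 = 1845.9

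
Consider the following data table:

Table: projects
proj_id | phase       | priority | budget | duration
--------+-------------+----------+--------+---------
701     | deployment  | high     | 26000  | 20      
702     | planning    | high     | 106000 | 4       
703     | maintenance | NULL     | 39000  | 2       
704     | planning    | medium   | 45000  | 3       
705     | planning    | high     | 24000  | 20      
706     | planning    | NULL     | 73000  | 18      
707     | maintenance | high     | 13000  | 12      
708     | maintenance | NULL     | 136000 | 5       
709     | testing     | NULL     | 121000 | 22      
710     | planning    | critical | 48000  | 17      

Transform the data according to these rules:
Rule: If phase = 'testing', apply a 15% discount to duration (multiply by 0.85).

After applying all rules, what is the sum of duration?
119.7

Step 1: Records with phase = 'testing' have total duration = 22
Step 2: Apply multiplier: 22 × 0.85 = 18.7
Step 3: Other records total: 101
Step 4: Final sum = 18.7 + 101 = 119.7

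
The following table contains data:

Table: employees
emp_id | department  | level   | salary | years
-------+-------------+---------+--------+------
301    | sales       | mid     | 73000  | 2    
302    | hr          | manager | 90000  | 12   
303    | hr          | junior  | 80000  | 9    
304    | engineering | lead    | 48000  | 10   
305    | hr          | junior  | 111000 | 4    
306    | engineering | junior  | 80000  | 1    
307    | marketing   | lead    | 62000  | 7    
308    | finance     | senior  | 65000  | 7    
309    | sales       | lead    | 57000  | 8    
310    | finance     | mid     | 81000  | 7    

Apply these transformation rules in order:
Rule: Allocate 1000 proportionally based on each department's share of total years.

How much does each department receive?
engineering: 164.18, finance: 208.96, hr: 373.13, marketing: 104.48, sales: 149.25

Step 1: Calculate total years = 67
Step 2: Calculate each department's proportion:
  engineering: 11/67 = 16.42% → 164.18
  finance: 14/67 = 20.90% → 208.96
  hr: 25/67 = 37.31% → 373.13
  marketing: 7/67 = 10.45% → 104.48
  sales: 10/67 = 14.93% → 149.25
Step 3: Verify: sum of allocations ≈ 1000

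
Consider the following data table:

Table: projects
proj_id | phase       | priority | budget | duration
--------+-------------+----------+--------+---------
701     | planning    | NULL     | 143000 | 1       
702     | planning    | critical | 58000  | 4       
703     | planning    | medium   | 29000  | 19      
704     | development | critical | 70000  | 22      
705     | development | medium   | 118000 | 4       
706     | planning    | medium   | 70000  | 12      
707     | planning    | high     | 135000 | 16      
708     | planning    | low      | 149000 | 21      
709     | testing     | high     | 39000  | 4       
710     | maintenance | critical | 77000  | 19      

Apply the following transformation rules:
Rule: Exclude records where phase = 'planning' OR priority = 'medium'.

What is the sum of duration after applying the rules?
45

Step 1: Find records where phase = 'planning' OR priority = 'medium'
Step 2: 7 records match, summing to 77
Step 3: Original sum: 122
Step 4: Remaining sum = 122 - 77 = 45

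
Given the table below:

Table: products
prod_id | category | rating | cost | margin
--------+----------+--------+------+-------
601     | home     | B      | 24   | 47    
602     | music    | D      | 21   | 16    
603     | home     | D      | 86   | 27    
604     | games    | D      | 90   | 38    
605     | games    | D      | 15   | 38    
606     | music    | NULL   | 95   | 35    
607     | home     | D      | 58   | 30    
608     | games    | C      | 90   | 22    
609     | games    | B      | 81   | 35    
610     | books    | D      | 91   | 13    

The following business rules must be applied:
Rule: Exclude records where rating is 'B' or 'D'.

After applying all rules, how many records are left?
2

Step 1: Count records to exclude
  - 2 (B) + 6 (D) = 8 records
Step 2: Total records: 10
Step 3: Remaining = 10 - 8 = 2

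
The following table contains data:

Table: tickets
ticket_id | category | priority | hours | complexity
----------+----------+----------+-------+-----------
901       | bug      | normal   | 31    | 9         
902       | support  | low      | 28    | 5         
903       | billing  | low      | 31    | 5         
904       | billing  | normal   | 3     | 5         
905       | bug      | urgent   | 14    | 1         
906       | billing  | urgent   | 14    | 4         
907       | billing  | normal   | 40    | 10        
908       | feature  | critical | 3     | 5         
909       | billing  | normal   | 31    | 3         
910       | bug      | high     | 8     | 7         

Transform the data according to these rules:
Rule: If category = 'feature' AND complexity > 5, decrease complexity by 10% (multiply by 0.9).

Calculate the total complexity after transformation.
54

Step 1: Find records where category = 'feature' AND complexity > 5
Step 2: 0 records match, summing to 0
Step 3: After multiplier: 0 × 0.9 = 0.0
Step 4: Unaffected records sum: 54
Step 5: Final sum = 0.0 + 54 = 54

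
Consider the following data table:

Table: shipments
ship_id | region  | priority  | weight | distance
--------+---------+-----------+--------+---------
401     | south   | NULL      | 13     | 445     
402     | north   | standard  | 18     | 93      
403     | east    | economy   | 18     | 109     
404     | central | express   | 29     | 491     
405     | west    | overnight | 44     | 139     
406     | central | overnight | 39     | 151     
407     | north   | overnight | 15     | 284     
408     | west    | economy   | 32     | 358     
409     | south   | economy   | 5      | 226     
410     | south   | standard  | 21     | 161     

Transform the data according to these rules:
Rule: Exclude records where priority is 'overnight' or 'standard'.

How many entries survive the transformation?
5

Step 1: Count records to exclude
  - 3 (overnight) + 2 (standard) = 5 records
Step 2: Total records: 10
Step 3: Remaining = 10 - 5 = 5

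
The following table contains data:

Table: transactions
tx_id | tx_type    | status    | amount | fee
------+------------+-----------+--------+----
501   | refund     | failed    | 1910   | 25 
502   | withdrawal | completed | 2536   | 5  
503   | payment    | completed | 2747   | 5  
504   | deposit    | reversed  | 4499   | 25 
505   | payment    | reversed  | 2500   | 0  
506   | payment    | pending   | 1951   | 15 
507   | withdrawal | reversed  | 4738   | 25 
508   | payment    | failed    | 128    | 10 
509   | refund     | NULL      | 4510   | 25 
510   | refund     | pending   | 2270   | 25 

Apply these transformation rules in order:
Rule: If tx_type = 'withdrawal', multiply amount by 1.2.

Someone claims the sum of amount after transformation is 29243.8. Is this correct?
Yes, the result is correct.

Step 1: Calculate the correct sum after transformation
Step 2: Apply multiplier 1.2 to records where tx_type = 'withdrawal'
Step 3: Correct result = 29243.8
Step 4: Claimed result = 29243.8
Step 5: 29243.8 = 29243.8 ✓
Conclusion: The claimed result is correct.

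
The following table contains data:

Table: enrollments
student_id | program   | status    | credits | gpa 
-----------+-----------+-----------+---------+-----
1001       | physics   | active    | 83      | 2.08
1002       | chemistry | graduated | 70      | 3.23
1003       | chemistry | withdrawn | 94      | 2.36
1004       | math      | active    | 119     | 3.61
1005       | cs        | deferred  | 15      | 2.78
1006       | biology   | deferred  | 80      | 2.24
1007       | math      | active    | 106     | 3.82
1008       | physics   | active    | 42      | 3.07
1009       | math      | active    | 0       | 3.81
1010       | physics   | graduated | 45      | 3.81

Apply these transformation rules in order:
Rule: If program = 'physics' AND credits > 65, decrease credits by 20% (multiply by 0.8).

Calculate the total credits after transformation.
637.4

Step 1: Find records where program = 'physics' AND credits > 65
Step 2: 1 records match, summing to 83
Step 3: After multiplier: 83 × 0.8 = 66.4
Step 4: Unaffected records sum: 571
Step 5: Final sum = 66.4 + 571 = 637.4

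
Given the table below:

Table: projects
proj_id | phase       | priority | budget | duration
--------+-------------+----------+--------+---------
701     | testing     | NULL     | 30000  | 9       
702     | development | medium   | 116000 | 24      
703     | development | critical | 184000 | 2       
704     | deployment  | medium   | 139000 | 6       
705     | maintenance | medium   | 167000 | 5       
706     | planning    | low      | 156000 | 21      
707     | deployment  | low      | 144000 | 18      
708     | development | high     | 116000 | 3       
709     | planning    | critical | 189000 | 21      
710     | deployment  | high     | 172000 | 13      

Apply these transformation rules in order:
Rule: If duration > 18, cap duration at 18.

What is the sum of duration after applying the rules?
110

Step 1: 3 records have duration > 18
Step 2: These records originally summed to 66
Step 3: After capping: 3 × 18 = 54
Step 4: Unaffected records sum: 56
Step 5: Final sum = 54 + 56 = 110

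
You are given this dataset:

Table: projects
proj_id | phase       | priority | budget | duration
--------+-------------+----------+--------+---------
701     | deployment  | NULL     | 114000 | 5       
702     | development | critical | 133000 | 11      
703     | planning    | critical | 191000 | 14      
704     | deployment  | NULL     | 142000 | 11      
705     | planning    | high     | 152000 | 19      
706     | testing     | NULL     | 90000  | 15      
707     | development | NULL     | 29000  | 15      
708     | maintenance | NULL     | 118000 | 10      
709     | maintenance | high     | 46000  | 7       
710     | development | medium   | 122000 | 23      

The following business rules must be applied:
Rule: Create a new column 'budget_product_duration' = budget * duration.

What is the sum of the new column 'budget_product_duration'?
15250000

Step 1: For each record, compute budget * duration
Example calculations:
  114000 * 5 = 570000
  133000 * 11 = 1463000
  191000 * 14 = 2674000
  ...
Step 2: Sum all derived values
Step 3: Total = 15250000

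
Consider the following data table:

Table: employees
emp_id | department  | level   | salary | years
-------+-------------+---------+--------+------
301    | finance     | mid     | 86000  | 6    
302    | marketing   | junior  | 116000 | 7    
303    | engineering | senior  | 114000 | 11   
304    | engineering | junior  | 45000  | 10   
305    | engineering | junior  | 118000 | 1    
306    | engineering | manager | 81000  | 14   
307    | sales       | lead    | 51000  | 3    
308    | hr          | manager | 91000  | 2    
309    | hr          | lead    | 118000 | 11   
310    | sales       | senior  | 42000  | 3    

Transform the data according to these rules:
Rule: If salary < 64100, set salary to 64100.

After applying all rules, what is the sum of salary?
916300

Step 1: 3 records have salary < 64100
Step 2: These records originally summed to 138000
Step 3: After setting to minimum: 3 × 64100 = 192300
Step 4: Unaffected records sum: 724000
Step 5: Final sum = 192300 + 724000 = 916300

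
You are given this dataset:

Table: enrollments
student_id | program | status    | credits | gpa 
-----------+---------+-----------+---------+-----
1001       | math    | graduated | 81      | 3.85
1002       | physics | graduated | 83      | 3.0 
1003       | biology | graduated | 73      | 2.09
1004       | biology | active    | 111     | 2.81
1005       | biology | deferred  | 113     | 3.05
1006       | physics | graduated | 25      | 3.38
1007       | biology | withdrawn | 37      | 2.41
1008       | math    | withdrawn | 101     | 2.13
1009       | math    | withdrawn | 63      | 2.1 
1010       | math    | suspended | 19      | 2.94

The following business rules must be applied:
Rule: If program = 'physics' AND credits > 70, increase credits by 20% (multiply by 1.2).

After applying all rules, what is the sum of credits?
722.6

Step 1: Find records where program = 'physics' AND credits > 70
Step 2: 1 records match, summing to 83
Step 3: After multiplier: 83 × 1.2 = 99.6
Step 4: Unaffected records sum: 623
Step 5: Final sum = 99.6 + 623 = 722.6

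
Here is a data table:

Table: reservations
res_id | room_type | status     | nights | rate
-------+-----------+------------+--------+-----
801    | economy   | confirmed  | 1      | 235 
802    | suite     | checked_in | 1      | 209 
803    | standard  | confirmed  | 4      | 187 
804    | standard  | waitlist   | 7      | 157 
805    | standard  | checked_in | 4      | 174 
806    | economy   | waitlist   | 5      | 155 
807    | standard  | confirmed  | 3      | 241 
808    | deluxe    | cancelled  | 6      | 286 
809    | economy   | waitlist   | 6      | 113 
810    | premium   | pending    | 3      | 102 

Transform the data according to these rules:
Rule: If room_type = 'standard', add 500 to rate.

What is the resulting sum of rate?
3859

Step 1: Count records where room_type = 'standard': 4
Step 2: Total bonus added: 4 × 500 = 2000
Step 3: Original sum of rate: 1859
Step 4: Final sum = 1859 + 2000 = 3859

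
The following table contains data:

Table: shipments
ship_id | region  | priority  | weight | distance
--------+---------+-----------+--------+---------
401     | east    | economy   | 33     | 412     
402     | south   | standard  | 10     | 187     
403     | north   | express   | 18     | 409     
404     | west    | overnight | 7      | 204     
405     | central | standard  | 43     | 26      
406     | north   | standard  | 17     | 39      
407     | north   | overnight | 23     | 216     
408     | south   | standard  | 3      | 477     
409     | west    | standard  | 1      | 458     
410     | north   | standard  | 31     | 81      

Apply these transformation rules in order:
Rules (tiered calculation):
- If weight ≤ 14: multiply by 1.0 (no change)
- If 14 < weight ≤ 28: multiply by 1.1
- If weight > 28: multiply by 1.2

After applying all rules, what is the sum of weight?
213.2

Step 1: Tier 1 (weight ≤ 14): 4 records, sum = 21 × 1.0 = 21.0
Step 2: Tier 2 (14 < weight ≤ 28): 3 records, sum = 58 × 1.1 = 63.8
Step 3: Tier 3 (weight > 28): 3 records, sum = 107 × 1.2 = 128.4
Step 4: Final sum = 21.0 + 63.8 + 128.4 = 213.2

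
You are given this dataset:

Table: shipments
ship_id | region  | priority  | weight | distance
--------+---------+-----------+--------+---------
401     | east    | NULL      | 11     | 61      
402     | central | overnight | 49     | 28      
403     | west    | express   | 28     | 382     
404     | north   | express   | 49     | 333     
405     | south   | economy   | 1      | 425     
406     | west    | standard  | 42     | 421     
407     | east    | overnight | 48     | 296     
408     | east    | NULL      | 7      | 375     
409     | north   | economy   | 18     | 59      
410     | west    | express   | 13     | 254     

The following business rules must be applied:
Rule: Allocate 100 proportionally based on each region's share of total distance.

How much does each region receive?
central: 1.06, east: 27.79, north: 14.88, south: 16.14, west: 40.13

Step 1: Calculate total distance = 2634
Step 2: Calculate each region's proportion:
  central: 28/2634 = 1.06% → 1.06
  east: 732/2634 = 27.79% → 27.79
  north: 392/2634 = 14.88% → 14.88
  south: 425/2634 = 16.14% → 16.14
  west: 1057/2634 = 40.13% → 40.13
Step 3: Verify: sum of allocations ≈ 100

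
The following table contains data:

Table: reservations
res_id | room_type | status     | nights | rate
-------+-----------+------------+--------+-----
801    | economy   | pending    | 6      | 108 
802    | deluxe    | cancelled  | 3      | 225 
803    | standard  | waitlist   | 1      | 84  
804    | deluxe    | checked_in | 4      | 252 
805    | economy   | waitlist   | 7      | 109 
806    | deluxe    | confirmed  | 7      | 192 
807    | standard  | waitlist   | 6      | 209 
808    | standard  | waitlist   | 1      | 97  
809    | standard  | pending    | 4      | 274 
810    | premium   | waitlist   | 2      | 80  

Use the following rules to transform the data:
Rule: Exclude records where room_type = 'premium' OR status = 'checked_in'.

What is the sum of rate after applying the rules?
1298

Step 1: Find records where room_type = 'premium' OR status = 'checked_in'
Step 2: 2 records match, summing to 332
Step 3: Original sum: 1630
Step 4: Remaining sum = 1630 - 332 = 1298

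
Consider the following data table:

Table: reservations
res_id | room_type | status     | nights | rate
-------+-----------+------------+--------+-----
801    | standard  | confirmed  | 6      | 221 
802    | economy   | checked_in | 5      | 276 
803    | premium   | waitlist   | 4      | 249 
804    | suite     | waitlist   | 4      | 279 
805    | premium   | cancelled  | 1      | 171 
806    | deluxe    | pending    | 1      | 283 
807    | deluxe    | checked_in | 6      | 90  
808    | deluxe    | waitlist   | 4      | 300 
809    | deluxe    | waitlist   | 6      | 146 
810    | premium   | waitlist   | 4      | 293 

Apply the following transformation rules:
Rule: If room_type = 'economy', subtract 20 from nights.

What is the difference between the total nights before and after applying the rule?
20

Step 1: Original sum of nights = 41
Step 2: 1 records have room_type = 'economy'
Step 3: Each affected record changes by -20
Step 4: Total change = 1 × -20 = -20
Step 5: New sum = 41 + -20 = 21
Step 6: Difference = |21 - 41| = 20
        (Sum decreased by 20)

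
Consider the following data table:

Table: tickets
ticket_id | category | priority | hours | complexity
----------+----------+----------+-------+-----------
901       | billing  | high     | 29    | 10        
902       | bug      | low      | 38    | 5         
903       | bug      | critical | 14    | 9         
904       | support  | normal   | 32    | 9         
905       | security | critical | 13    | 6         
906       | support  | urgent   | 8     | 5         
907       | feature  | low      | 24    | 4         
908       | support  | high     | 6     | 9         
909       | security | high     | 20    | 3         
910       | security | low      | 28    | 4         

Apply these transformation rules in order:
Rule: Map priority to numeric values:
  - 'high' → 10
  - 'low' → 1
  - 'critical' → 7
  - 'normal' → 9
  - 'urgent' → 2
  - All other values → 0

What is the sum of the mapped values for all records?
58

Step 1: Apply mapping to each record
Step 2: Count by status:
  'high': 3 records × 10 = 30
  'low': 3 records × 1 = 3
  'critical': 2 records × 7 = 14
  'normal': 1 records × 9 = 9
  'urgent': 1 records × 2 = 2
Step 3: Sum all mapped values = 58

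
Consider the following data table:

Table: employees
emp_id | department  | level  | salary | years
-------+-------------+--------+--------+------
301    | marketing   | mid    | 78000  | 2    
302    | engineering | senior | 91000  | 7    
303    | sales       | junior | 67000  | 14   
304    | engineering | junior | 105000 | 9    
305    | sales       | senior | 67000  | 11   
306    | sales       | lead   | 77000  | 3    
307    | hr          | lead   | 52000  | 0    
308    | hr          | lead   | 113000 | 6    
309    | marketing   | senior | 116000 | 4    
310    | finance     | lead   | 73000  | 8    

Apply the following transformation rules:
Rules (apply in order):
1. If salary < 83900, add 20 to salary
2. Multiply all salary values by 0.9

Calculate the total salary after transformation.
755208.0

Step 1: Apply Rule 1 - Add 20 to records with salary < 83900
  - 6 records affected: 414000 + (6 × 20) = 414120
  - Unaffected records: 425000
  - Sum after Rule 1: 839120
Step 2: Apply Rule 2 - Multiply all by 0.9
  - 839120 × 0.9 = 755208.0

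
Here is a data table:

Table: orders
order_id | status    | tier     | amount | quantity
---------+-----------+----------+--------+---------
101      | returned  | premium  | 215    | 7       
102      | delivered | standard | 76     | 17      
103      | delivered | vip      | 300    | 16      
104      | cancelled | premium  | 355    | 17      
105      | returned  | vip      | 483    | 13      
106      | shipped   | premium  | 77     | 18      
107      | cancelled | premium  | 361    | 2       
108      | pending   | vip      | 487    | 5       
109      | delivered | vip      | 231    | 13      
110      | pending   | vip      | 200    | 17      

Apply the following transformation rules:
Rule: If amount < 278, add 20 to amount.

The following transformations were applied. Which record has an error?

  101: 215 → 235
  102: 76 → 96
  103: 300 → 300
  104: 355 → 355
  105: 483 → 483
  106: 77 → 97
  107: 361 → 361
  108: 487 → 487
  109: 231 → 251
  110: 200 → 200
Record 110 has an error. The correct transformed value should be 220, not 200.

Step 1: Check each record against the rule
Step 2: Record 110 has amount = 200
Step 3: Since 200 < 278, the bonus should have been applied
Step 4: Correct value = 220, but claimed value = 200
Conclusion: Record 110 has the error.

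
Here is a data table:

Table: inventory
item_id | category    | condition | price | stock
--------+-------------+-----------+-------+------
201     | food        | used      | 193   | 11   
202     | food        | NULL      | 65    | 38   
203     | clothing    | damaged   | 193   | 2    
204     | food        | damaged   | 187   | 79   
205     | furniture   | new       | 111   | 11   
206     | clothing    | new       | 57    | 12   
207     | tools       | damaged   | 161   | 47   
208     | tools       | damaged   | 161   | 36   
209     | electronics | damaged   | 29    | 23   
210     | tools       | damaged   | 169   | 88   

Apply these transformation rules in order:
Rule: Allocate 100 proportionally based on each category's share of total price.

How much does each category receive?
clothing: 18.85, electronics: 2.19, food: 33.56, furniture: 8.37, tools: 37.03

Step 1: Calculate total price = 1326
Step 2: Calculate each category's proportion:
  clothing: 250/1326 = 18.85% → 18.85
  electronics: 29/1326 = 2.19% → 2.19
  food: 445/1326 = 33.56% → 33.56
  furniture: 111/1326 = 8.37% → 8.37
  tools: 491/1326 = 37.03% → 37.03
Step 3: Verify: sum of allocations ≈ 100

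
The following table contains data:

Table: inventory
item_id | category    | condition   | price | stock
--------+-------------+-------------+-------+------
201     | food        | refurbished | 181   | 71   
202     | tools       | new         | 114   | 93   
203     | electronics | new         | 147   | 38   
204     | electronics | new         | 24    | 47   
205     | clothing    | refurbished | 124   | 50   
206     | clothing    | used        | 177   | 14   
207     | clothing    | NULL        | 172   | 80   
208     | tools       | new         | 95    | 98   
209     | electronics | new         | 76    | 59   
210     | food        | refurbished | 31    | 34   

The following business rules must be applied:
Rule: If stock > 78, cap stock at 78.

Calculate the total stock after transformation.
547

Step 1: 3 records have stock > 78
Step 2: These records originally summed to 271
Step 3: After capping: 3 × 78 = 234
Step 4: Unaffected records sum: 313
Step 5: Final sum = 234 + 313 = 547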